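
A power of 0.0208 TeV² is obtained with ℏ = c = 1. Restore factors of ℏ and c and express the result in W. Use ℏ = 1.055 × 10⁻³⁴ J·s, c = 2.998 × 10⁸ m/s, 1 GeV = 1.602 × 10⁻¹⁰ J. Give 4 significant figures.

Power is [E]/[T] = [E]²/ℏ.
1 GeV² → 1/ℏ × (1 GeV in J)² = 2.433 × 10¹⁴ W.
Convert the energy scale: 0.0208 TeV² = 2.08 × 10⁴ GeV².
Result: 2.08 × 10⁴ × 2.433 × 10¹⁴ = 5.060 × 10¹⁸ W.

5.060 × 10¹⁸ W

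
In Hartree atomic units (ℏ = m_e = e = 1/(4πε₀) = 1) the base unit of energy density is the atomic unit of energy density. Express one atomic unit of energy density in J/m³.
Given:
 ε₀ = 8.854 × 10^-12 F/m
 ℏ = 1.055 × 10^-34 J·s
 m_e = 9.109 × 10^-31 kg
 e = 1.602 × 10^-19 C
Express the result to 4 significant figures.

2.929 × 10^13 J/m³

u_au = E_h/a₀³ = m_e⁴e¹⁰/((4πε₀)⁵ℏ⁸)
E_h = 4.354 × 10^-18 J
a₀ = 5.297 × 10^-11 m
E_h/a₀³ = 2.929 × 10^13 J/m³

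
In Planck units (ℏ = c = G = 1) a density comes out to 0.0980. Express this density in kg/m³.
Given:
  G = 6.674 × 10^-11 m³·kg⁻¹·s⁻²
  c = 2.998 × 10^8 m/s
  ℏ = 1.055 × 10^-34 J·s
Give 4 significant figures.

5.051 × 10^95 kg/m³

One Planck density: ρ_P = c⁵/(ℏG²) = 5.154 × 10^96 kg/m³.
0.0980 × 5.154 × 10^96 kg/m³ = 5.051 × 10^95 kg/m³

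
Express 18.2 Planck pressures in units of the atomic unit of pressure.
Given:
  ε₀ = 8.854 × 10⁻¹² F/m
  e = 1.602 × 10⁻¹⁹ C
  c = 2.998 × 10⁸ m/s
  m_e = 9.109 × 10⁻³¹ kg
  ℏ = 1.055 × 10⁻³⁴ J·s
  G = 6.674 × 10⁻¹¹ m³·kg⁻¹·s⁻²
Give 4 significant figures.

2.878 × 10¹⁰¹

Planck pressure: p_P = c⁷/(ℏG²) = 4.632 × 10¹¹³ Pa
atomic unit of pressure: P_au = E_h/a₀³ = m_e⁴e¹⁰/((4πε₀)⁵ℏ⁸) = 2.929 × 10¹³ Pa
18.2 × 4.632 × 10¹¹³ / 2.929 × 10¹³ = 2.878 × 10¹⁰¹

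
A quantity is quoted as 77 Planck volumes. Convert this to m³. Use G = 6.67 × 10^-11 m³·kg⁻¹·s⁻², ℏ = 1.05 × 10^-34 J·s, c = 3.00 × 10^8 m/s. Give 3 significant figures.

3.22 × 10^-103 m³

One Planck volume: V_P = (ℏG/c³)^(3/2) = 4.18 × 10^-105 m³.
77 × 4.18 × 10^-105 m³ = 3.22 × 10^-103 m³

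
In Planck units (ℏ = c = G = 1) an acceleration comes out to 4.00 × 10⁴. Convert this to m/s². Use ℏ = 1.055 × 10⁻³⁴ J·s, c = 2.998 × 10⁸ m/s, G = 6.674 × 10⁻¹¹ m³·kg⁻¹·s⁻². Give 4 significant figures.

One Planck acceleration: a_P = √(c⁷/(ℏG)) = 5.560 × 10⁵¹ m/s².
4.00 × 10⁴ × 5.560 × 10⁵¹ m/s² = 2.224 × 10⁵⁶ m/s²

2.224 × 10⁵⁶ m/s²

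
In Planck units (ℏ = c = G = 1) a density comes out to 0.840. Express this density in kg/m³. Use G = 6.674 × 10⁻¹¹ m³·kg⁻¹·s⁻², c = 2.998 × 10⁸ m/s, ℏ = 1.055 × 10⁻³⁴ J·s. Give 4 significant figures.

4.329 × 10⁹⁶ kg/m³

One Planck density: ρ_P = c⁵/(ℏG²) = 5.154 × 10⁹⁶ kg/m³.
0.840 × 5.154 × 10⁹⁶ kg/m³ = 4.329 × 10⁹⁶ kg/m³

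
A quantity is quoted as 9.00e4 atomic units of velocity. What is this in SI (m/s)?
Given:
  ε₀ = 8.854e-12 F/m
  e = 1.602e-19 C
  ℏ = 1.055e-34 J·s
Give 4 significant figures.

1.968e11 m/s

One atomic unit of velocity: v_au = e²/(4πε₀ℏ) = 2.186e6 m/s.
9.00e4 × 2.186e6 m/s = 1.968e11 m/s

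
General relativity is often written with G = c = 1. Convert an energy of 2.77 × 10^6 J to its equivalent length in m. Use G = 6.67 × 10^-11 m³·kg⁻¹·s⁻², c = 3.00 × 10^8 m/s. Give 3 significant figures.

Energy → length via G/c⁴.
2.77 × 10^6 J × (G/c⁴) = 2.28 × 10^-38 m

2.28 × 10^-38 m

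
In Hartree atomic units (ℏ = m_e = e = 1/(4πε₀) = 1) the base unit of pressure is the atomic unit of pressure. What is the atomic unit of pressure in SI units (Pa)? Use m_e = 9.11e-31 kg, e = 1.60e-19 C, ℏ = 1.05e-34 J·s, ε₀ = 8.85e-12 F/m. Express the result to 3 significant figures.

P_au = E_h/a₀³ = m_e⁴e¹⁰/((4πε₀)⁵ℏ⁸)
E_h = 4.38e-18 J
a₀ = 5.26e-11 m
E_h/a₀³ = 3.01e13 Pa

3.01e13 Pa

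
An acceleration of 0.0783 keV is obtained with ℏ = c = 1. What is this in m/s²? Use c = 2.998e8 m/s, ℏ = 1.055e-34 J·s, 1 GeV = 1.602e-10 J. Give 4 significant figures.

3.565e25 m/s²

Acceleration is [L]/[T]² = c·[E]/ℏ.
1 GeV → c/ℏ × (1 GeV in J) = 4.552e32 m/s².
Convert the energy scale: 0.0783 keV = 7.83e-8 GeV.
Result: 7.83e-8 × 4.552e32 = 3.565e25 m/s².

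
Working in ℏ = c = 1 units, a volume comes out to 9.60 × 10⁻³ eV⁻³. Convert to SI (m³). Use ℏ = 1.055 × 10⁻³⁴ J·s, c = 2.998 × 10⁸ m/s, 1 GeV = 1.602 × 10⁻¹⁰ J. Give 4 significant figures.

Volume is [L]³ = [E]⁻³·(ℏc)³.
1 GeV⁻³ → (ℏc)³ × (1 GeV in J)⁻³ = 7.696 × 10⁻⁴⁸ m³.
Convert the energy scale: 9.60 × 10⁻³ eV⁻³ = 9.60 × 10²⁴ GeV⁻³.
Result: 9.60 × 10²⁴ × 7.696 × 10⁻⁴⁸ = 7.388 × 10⁻²³ m³.

7.388 × 10⁻²³ m³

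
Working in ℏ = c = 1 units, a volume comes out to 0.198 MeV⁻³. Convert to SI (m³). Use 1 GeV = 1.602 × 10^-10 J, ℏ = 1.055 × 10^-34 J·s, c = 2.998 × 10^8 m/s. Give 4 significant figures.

1.524 × 10^-39 m³

Volume is [L]³ = [E]⁻³·(ℏc)³.
1 GeV⁻³ → (ℏc)³ × (1 GeV in J)⁻³ = 7.696 × 10^-48 m³.
Convert the energy scale: 0.198 MeV⁻³ = 1.98 × 10^8 GeV⁻³.
Result: 1.98 × 10^8 × 7.696 × 10^-48 = 1.524 × 10^-39 m³.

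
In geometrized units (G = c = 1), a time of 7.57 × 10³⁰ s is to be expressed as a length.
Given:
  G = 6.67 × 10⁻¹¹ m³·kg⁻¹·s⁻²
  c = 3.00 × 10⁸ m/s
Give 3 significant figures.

Time → length via c.
7.57 × 10³⁰ s × (c) = 2.27 × 10³⁹ m

2.27 × 10³⁹ m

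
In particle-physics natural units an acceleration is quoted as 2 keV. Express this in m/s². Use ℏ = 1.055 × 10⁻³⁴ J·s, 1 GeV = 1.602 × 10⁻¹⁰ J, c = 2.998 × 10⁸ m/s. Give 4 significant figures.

9.105 × 10²⁶ m/s²

Acceleration is [L]/[T]² = c·[E]/ℏ.
1 GeV → c/ℏ × (1 GeV in J) = 4.552 × 10³² m/s².
Convert the energy scale: 2 keV = 2.00 × 10⁻⁶ GeV.
Result: 2.00 × 10⁻⁶ × 4.552 × 10³² = 9.105 × 10²⁶ m/s².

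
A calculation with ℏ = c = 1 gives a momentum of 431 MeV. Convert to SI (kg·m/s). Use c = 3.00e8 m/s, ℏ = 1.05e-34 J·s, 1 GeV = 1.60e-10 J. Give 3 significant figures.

Momentum is [E]/c; divide by c.
1 GeV → 1/c × (1 GeV in J) = 5.33e-19 kg·m/s.
Convert the energy scale: 431 MeV = 0.431 GeV.
Result: 0.431 × 5.33e-19 = 2.30e-19 kg·m/s.

2.30e-19 kg·m/s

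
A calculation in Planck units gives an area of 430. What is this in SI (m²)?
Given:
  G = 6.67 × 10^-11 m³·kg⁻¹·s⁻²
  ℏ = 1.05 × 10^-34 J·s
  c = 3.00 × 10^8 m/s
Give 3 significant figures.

One Planck area: A_P = ℏG/c³ = 2.59 × 10^-70 m².
430 × 2.59 × 10^-70 m² = 1.12 × 10^-67 m²

1.12 × 10^-67 m²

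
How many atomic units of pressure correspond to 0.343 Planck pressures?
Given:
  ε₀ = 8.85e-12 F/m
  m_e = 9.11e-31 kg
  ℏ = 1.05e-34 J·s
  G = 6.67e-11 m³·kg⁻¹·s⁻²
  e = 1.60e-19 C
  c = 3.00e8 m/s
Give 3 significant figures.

Planck pressure: p_P = c⁷/(ℏG²) = 4.68e113 Pa
atomic unit of pressure: P_au = E_h/a₀³ = m_e⁴e¹⁰/((4πε₀)⁵ℏ⁸) = 3.01e13 Pa
0.343 × 4.68e113 / 3.01e13 = 5.33e99

5.33e99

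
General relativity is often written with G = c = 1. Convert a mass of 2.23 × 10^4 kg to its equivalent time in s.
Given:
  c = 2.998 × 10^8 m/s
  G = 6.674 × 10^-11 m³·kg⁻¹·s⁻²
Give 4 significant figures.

Mass → time via G/c³.
2.23 × 10^4 kg × (G/c³) = 5.523 × 10^-32 s

5.523 × 10^-32 s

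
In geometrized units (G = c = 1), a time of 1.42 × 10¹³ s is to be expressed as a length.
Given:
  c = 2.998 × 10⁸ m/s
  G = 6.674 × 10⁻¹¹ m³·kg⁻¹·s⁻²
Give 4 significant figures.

4.257 × 10²¹ m

Time → length via c.
1.42 × 10¹³ s × (c) = 4.257 × 10²¹ m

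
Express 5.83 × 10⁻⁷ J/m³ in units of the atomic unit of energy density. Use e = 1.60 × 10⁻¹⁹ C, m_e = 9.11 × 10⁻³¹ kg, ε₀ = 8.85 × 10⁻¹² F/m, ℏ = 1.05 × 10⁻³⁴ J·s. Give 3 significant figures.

1.93 × 10⁻²⁰

atomic unit of energy density: u_au = E_h/a₀³ = m_e⁴e¹⁰/((4πε₀)⁵ℏ⁸) = 3.01 × 10¹³ J/m³.
5.83 × 10⁻⁷ / 3.01 × 10¹³ = 1.93 × 10⁻²⁰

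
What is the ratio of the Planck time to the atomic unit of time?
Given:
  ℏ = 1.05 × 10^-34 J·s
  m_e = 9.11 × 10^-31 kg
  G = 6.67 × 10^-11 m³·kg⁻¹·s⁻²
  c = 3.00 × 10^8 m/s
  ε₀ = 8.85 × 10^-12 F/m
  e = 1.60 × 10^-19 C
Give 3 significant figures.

2.24 × 10^-27

Planck time: t_P = √(ℏG/c⁵) = 5.37 × 10^-44 s
atomic unit of time: τ_au = (4πε₀)²ℏ³/(m_e e⁴) = 2.40 × 10^-17 s
ratio = 5.37 × 10^-44 / 2.40 × 10^-17 = 2.24 × 10^-27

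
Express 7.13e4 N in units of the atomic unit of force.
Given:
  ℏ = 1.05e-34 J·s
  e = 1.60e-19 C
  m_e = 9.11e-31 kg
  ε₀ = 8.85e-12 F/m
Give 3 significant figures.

atomic unit of force: F_au = E_h/a₀ = m_e²e⁶/((4πε₀)³ℏ⁴) = 8.33e-8 N.
7.13e4 / 8.33e-8 = 8.56e11

8.56e11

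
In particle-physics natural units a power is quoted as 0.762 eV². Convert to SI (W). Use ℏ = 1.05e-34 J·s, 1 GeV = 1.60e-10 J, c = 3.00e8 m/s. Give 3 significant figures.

Power is [E]/[T] = [E]²/ℏ.
1 GeV² → 1/ℏ × (1 GeV in J)² = 2.44e14 W.
Convert the energy scale: 0.762 eV² = 7.62e-19 GeV².
Result: 7.62e-19 × 2.44e14 = 1.86e-4 W.

1.86e-4 W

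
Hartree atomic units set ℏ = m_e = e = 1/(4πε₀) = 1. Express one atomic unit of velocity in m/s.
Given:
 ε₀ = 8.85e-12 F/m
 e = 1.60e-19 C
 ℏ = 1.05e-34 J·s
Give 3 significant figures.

2.19e6 m/s

The unique combination of the constants set to 1 with dimensions of velocity is v_au = e²/(4πε₀ℏ).
  = 2.56e-38 / 1.17e-44
  = 2.19e6 m/s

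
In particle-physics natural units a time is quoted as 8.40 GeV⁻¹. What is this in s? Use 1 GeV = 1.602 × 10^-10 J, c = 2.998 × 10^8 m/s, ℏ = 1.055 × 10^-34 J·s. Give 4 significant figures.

A time is [E]⁻¹ in ℏ=c=1; restore one factor of ℏ.
1 GeV⁻¹ → ℏ × (1 GeV in J)⁻¹ = 6.586 × 10^-25 s.
Result: 8.40 × 6.586 × 10^-25 = 5.532 × 10^-24 s.

5.532 × 10^-24 s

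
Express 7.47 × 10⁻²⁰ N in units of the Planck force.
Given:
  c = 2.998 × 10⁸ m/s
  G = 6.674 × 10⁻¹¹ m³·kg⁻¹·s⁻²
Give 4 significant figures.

6.171 × 10⁻⁶⁴

Planck force: F_P = c⁴/G = 1.210 × 10⁴⁴ N.
7.47 × 10⁻²⁰ / 1.210 × 10⁴⁴ = 6.171 × 10⁻⁶⁴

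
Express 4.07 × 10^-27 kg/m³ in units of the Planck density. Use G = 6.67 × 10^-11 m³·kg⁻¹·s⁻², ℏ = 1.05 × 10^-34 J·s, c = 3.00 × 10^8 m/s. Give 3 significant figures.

Planck density: ρ_P = c⁵/(ℏG²) = 5.20 × 10^96 kg/m³.
4.07 × 10^-27 / 5.20 × 10^96 = 7.82 × 10^-124

7.82 × 10^-124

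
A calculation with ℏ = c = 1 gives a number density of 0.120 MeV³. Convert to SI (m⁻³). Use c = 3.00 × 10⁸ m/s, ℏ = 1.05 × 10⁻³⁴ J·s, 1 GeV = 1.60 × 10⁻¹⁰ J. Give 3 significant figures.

Number density is [L]⁻³ = [E]³/(ℏc)³.
1 GeV³ → 1/(ℏc)³ × (1 GeV in J)³ = 1.31 × 10⁴⁷ m⁻³.
Convert the energy scale: 0.120 MeV³ = 1.20 × 10⁻¹⁰ GeV³.
Result: 1.20 × 10⁻¹⁰ × 1.31 × 10⁴⁷ = 1.57 × 10³⁷ m⁻³.

1.57 × 10³⁷ m⁻³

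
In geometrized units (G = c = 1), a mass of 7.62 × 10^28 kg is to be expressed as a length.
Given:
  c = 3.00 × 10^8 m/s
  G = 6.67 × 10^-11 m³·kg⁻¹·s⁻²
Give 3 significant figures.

56.5 m

In G = c = 1 units mass has dimensions of length; the conversion factor is G/c².
7.62 × 10^28 kg × (G/c²) = 56.5 m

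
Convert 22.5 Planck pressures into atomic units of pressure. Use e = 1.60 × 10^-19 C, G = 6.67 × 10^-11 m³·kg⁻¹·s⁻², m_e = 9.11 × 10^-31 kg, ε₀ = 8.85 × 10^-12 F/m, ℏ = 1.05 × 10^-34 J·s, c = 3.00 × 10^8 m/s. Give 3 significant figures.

3.50 × 10^101

Planck pressure: p_P = c⁷/(ℏG²) = 4.68 × 10^113 Pa
atomic unit of pressure: P_au = E_h/a₀³ = m_e⁴e¹⁰/((4πε₀)⁵ℏ⁸) = 3.01 × 10^13 Pa
22.5 × 4.68 × 10^113 / 3.01 × 10^13 = 3.50 × 10^101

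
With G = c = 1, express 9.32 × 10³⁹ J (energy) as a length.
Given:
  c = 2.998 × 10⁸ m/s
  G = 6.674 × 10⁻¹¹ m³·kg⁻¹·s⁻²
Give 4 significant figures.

Energy → length via G/c⁴.
9.32 × 10³⁹ J × (G/c⁴) = 7.700 × 10⁻⁵ m

7.700 × 10⁻⁵ m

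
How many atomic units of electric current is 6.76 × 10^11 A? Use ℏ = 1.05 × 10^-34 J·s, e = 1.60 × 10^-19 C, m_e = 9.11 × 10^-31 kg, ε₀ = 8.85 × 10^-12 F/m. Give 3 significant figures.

1.01 × 10^14

atomic unit of electric current: I_au = e E_h/ℏ = m_e e⁵/((4πε₀)²ℏ³) = 6.67 × 10^-3 A.
6.76 × 10^11 / 6.67 × 10^-3 = 1.01 × 10^14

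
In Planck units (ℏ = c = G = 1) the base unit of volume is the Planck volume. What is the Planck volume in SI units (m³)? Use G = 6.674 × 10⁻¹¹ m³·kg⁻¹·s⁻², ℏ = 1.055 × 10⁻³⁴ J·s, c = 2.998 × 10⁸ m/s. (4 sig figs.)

V_P = (ℏG/c³)^(3/2)
  = √(1.784 × 10⁻²⁰⁹)
  = 4.224 × 10⁻¹⁰⁵ m³

4.224 × 10⁻¹⁰⁵ m³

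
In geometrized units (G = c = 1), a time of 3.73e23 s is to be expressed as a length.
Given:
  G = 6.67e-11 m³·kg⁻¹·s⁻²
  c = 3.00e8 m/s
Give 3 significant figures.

1.12e32 m

Time → length via c.
3.73e23 s × (c) = 1.12e32 m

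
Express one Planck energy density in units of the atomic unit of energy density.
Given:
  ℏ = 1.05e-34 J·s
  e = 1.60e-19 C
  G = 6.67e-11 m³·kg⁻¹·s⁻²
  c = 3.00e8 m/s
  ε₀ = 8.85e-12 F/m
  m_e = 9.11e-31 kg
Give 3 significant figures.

1.55e100

Planck energy density: u_P = c⁷/(ℏG²) = 4.68e113 J/m³
atomic unit of energy density: u_au = E_h/a₀³ = m_e⁴e¹⁰/((4πε₀)⁵ℏ⁸) = 3.01e13 J/m³
ratio = 4.68e113 / 3.01e13 = 1.55e100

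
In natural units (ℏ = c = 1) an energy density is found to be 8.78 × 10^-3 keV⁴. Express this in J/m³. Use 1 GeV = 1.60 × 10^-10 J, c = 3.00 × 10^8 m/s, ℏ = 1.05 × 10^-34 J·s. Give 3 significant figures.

1.84 × 10^11 J/m³

[E]/[L]³ = [E]⁴/(ℏc)³; restore (ℏc)⁻³.
1 GeV⁴ → 1/(ℏc)³ × (1 GeV in J)⁴ = 2.10 × 10^37 J/m³.
Convert the energy scale: 8.78 × 10^-3 keV⁴ = 8.78 × 10^-27 GeV⁴.
Result: 8.78 × 10^-27 × 2.10 × 10^37 = 1.84 × 10^11 J/m³.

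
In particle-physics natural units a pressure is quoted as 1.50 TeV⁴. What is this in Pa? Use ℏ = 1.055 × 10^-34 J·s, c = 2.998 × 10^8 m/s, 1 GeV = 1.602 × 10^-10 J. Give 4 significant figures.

3.122 × 10^49 Pa

Pressure is [E]/[L]³ = [E]⁴/(ℏc)³.
1 GeV⁴ → 1/(ℏc)³ × (1 GeV in J)⁴ = 2.082 × 10^37 Pa.
Convert the energy scale: 1.50 TeV⁴ = 1.50 × 10^12 GeV⁴.
Result: 1.50 × 10^12 × 2.082 × 10^37 = 3.122 × 10^49 Pa.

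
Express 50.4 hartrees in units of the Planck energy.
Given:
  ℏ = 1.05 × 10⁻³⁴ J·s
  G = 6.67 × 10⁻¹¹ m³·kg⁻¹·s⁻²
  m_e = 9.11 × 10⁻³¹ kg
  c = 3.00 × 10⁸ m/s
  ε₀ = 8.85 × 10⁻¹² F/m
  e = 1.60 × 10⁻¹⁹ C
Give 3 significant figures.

hartree: E_h = m_e e⁴/(4πε₀ℏ)² = 4.38 × 10⁻¹⁸ J
Planck energy: E_P = √(ℏc⁵/G) = 1.96 × 10⁹ J
50.4 × 4.38 × 10⁻¹⁸ / 1.96 × 10⁹ = 1.13 × 10⁻²⁵

1.13 × 10⁻²⁵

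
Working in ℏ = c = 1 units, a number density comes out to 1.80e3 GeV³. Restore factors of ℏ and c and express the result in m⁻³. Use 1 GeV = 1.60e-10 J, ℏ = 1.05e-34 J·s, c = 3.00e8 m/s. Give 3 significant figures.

Number density is [L]⁻³ = [E]³/(ℏc)³.
1 GeV³ → 1/(ℏc)³ × (1 GeV in J)³ = 1.31e47 m⁻³.
Result: 1.80e3 × 1.31e47 = 2.36e50 m⁻³.

2.36e50 m⁻³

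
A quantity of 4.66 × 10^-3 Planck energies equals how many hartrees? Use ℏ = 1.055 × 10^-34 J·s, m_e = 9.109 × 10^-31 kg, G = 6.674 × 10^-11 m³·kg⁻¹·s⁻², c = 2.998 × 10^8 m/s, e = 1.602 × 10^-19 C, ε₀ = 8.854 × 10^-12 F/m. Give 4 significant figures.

2.094 × 10^24

Planck energy: E_P = √(ℏc⁵/G) = 1.957 × 10^9 J
hartree: E_h = m_e e⁴/(4πε₀ℏ)² = 4.354 × 10^-18 J
4.66 × 10^-3 × 1.957 × 10^9 / 4.354 × 10^-18 = 2.094 × 10^24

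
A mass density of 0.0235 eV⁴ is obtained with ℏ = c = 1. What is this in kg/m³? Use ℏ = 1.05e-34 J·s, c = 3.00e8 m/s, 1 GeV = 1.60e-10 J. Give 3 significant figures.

5.47e-18 kg/m³

Mass density is [E]/(c²[L]³) = [E]⁴/(ℏ³c⁵).
1 GeV⁴ → 1/(ℏ³c⁵) × (1 GeV in J)⁴ = 2.33e20 kg/m³.
Convert the energy scale: 0.0235 eV⁴ = 2.35e-38 GeV⁴.
Result: 2.35e-38 × 2.33e20 = 5.47e-18 kg/m³.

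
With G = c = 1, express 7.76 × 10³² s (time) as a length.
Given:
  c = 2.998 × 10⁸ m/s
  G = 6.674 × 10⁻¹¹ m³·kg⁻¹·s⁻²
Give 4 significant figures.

Time → length via c.
7.76 × 10³² s × (c) = 2.326 × 10⁴¹ m

2.326 × 10⁴¹ m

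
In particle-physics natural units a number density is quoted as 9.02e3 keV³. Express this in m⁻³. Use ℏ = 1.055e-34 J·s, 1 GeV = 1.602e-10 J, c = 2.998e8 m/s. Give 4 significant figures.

Number density is [L]⁻³ = [E]³/(ℏc)³.
1 GeV³ → 1/(ℏc)³ × (1 GeV in J)³ = 1.299e47 m⁻³.
Convert the energy scale: 9.02e3 keV³ = 9.02e-15 GeV³.
Result: 9.02e-15 × 1.299e47 = 1.172e33 m⁻³.

1.172e33 m⁻³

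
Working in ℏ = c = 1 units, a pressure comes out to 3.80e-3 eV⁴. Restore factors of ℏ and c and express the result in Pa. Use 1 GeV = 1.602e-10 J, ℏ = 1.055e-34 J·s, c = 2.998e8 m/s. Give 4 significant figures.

Pressure is [E]/[L]³ = [E]⁴/(ℏc)³.
1 GeV⁴ → 1/(ℏc)³ × (1 GeV in J)⁴ = 2.082e37 Pa.
Convert the energy scale: 3.80e-3 eV⁴ = 3.80e-39 GeV⁴.
Result: 3.80e-39 × 2.082e37 = 0.07910 Pa.

0.07910 Pa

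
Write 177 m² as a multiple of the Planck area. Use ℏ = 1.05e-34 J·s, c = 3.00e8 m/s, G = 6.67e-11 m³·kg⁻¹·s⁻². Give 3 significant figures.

6.82e71

Planck area: A_P = ℏG/c³ = 2.59e-70 m².
177 / 2.59e-70 = 6.82e71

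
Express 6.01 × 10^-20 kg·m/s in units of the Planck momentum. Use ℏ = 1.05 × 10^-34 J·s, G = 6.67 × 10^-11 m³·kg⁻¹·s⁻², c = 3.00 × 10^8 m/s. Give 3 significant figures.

Planck momentum: p_P = √(ℏc³/G) = 6.52 kg·m/s.
6.01 × 10^-20 / 6.52 = 9.22 × 10^-21

9.22 × 10^-21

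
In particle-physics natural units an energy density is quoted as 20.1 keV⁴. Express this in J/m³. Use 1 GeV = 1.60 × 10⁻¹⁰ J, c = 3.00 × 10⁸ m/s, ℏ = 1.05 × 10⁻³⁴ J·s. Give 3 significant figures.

4.21 × 10¹⁴ J/m³

[E]/[L]³ = [E]⁴/(ℏc)³; restore (ℏc)⁻³.
1 GeV⁴ → 1/(ℏc)³ × (1 GeV in J)⁴ = 2.10 × 10³⁷ J/m³.
Convert the energy scale: 20.1 keV⁴ = 2.01 × 10⁻²³ GeV⁴.
Result: 2.01 × 10⁻²³ × 2.10 × 10³⁷ = 4.21 × 10¹⁴ J/m³.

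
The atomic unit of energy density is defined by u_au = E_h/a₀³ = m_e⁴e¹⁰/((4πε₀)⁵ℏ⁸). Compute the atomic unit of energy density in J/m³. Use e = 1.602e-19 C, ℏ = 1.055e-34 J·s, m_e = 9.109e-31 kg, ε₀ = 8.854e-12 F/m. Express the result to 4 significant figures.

2.929e13 J/m³

u_au = E_h/a₀³ = m_e⁴e¹⁰/((4πε₀)⁵ℏ⁸)
E_h = 4.354e-18 J
a₀ = 5.297e-11 m
E_h/a₀³ = 2.929e13 J/m³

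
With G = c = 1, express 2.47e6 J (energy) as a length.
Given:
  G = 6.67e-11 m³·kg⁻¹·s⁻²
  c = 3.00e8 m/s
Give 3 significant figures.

Energy → length via G/c⁴.
2.47e6 J × (G/c⁴) = 2.03e-38 m

2.03e-38 m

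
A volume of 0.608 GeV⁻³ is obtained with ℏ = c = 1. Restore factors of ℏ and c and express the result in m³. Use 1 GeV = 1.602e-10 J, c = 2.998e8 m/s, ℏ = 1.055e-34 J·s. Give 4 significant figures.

4.679e-48 m³

Volume is [L]³ = [E]⁻³·(ℏc)³.
1 GeV⁻³ → (ℏc)³ × (1 GeV in J)⁻³ = 7.696e-48 m³.
Result: 0.608 × 7.696e-48 = 4.679e-48 m³.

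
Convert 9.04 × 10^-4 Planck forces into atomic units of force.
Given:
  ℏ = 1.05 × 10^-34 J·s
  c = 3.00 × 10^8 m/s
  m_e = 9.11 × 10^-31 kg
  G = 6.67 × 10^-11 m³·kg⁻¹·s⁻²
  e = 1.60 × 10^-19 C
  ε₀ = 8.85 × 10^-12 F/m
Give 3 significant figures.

1.32 × 10^48

Planck force: F_P = c⁴/G = 1.21 × 10^44 N
atomic unit of force: F_au = E_h/a₀ = m_e²e⁶/((4πε₀)³ℏ⁴) = 8.33 × 10^-8 N
9.04 × 10^-4 × 1.21 × 10^44 / 8.33 × 10^-8 = 1.32 × 10^48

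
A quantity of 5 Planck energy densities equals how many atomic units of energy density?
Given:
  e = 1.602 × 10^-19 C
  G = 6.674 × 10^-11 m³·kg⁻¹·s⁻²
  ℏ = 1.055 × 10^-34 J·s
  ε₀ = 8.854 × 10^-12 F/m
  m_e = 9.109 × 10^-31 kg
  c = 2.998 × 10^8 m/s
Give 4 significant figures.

Planck energy density: u_P = c⁷/(ℏG²) = 4.632 × 10^113 J/m³
atomic unit of energy density: u_au = E_h/a₀³ = m_e⁴e¹⁰/((4πε₀)⁵ℏ⁸) = 2.929 × 10^13 J/m³
5 × 4.632 × 10^113 / 2.929 × 10^13 = 7.907 × 10^100

7.907 × 10^100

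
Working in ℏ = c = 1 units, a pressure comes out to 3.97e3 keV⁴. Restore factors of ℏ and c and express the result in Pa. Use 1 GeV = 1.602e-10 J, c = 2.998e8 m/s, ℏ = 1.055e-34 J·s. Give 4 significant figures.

Pressure is [E]/[L]³ = [E]⁴/(ℏc)³.
1 GeV⁴ → 1/(ℏc)³ × (1 GeV in J)⁴ = 2.082e37 Pa.
Convert the energy scale: 3.97e3 keV⁴ = 3.97e-21 GeV⁴.
Result: 3.97e-21 × 2.082e37 = 8.264e16 Pa.

8.264e16 Pa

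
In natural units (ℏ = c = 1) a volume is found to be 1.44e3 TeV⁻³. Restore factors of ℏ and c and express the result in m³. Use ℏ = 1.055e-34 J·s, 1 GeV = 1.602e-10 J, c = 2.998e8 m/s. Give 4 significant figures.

1.108e-53 m³

Volume is [L]³ = [E]⁻³·(ℏc)³.
1 GeV⁻³ → (ℏc)³ × (1 GeV in J)⁻³ = 7.696e-48 m³.
Convert the energy scale: 1.44e3 TeV⁻³ = 1.44e-6 GeV⁻³.
Result: 1.44e-6 × 7.696e-48 = 1.108e-53 m³.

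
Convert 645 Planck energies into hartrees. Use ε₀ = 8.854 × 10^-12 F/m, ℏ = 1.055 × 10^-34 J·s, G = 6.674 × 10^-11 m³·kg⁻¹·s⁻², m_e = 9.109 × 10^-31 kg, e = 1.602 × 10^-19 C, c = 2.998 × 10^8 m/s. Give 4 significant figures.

Planck energy: E_P = √(ℏc⁵/G) = 1.957 × 10^9 J
hartree: E_h = m_e e⁴/(4πε₀ℏ)² = 4.354 × 10^-18 J
645 × 1.957 × 10^9 / 4.354 × 10^-18 = 2.898 × 10^29

2.898 × 10^29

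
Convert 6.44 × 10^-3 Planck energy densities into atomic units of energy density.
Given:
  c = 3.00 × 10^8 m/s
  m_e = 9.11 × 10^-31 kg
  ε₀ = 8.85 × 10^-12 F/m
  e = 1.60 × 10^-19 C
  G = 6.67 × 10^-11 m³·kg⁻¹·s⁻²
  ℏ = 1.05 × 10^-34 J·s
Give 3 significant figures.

Planck energy density: u_P = c⁷/(ℏG²) = 4.68 × 10^113 J/m³
atomic unit of energy density: u_au = E_h/a₀³ = m_e⁴e¹⁰/((4πε₀)⁵ℏ⁸) = 3.01 × 10^13 J/m³
6.44 × 10^-3 × 4.68 × 10^113 / 3.01 × 10^13 = 1.00 × 10^98

1.00 × 10^98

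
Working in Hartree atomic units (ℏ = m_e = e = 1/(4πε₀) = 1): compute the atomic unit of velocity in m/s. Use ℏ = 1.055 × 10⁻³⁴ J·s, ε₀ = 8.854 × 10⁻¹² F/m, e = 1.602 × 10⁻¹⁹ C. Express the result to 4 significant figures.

2.186 × 10⁶ m/s

The unique combination of the constants set to 1 with dimensions of velocity is v_au = e²/(4πε₀ℏ).
  = 2.566 × 10⁻³⁸ / 1.174 × 10⁻⁴⁴
  = 2.186 × 10⁶ m/s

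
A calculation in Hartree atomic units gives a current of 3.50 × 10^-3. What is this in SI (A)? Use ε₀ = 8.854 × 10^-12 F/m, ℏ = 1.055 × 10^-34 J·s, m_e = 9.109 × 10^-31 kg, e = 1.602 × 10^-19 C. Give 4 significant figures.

One atomic unit of electric current: I_au = e E_h/ℏ = m_e e⁵/((4πε₀)²ℏ³) = 6.612 × 10^-3 A.
3.50 × 10^-3 × 6.612 × 10^-3 A = 2.314 × 10^-5 A

2.314 × 10^-5 A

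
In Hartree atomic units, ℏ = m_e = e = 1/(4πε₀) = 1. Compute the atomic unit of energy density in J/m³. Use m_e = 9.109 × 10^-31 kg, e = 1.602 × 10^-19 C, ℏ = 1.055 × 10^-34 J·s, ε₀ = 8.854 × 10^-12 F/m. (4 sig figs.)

2.929 × 10^13 J/m³

Dimensional analysis gives u_au = E_h/a₀³ = m_e⁴e¹⁰/((4πε₀)⁵ℏ⁸).
E_h = 4.354 × 10^-18 J
a₀ = 5.297 × 10^-11 m
E_h/a₀³ = 2.929 × 10^13 J/m³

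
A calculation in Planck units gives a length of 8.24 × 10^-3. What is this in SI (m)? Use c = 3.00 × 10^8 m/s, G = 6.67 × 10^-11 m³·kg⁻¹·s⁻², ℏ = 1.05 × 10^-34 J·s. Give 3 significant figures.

1.33 × 10^-37 m

One Planck length: ℓ_P = √(ℏG/c³) = 1.61 × 10^-35 m.
8.24 × 10^-3 × 1.61 × 10^-35 m = 1.33 × 10^-37 m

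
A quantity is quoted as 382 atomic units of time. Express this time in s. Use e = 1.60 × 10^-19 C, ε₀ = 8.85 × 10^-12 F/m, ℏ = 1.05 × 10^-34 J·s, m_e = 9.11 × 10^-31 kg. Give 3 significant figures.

One atomic unit of time: τ_au = (4πε₀)²ℏ³/(m_e e⁴) = 2.40 × 10^-17 s.
382 × 2.40 × 10^-17 s = 9.16 × 10^-15 s

9.16 × 10^-15 s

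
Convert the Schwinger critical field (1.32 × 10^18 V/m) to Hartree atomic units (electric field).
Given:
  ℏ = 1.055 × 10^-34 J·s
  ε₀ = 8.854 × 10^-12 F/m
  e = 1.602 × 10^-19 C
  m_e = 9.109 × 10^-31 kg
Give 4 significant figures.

2.573 × 10^6

atomic unit of electric field: E_au = E_h/(e a₀) = m_e²e⁵/((4πε₀)³ℏ⁴) = 5.131 × 10^11 V/m.
1.32 × 10^18 / 5.131 × 10^11 = 2.573 × 10^6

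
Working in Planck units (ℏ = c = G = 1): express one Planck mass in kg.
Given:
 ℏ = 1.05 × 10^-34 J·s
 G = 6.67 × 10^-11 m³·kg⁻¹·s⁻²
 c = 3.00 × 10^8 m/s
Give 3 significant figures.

The unique combination of the constants set to 1 with dimensions of mass is m_P = √(ℏc/G).
  = √(4.72 × 10^-16)
  = 2.17 × 10^-8 kg

2.17 × 10^-8 kg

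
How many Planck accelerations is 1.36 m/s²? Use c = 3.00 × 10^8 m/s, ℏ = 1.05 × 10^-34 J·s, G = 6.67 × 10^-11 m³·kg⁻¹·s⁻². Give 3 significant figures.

2.43 × 10^-52

Planck acceleration: a_P = √(c⁷/(ℏG)) = 5.59 × 10^51 m/s².
1.36 / 5.59 × 10^51 = 2.43 × 10^-52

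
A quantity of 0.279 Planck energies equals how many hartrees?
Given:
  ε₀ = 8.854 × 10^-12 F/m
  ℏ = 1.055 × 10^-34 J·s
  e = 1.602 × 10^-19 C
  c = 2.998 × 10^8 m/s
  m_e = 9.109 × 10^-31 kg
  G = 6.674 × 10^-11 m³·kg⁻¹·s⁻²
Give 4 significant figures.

1.254 × 10^26

Planck energy: E_P = √(ℏc⁵/G) = 1.957 × 10^9 J
hartree: E_h = m_e e⁴/(4πε₀ℏ)² = 4.354 × 10^-18 J
0.279 × 1.957 × 10^9 / 4.354 × 10^-18 = 1.254 × 10^26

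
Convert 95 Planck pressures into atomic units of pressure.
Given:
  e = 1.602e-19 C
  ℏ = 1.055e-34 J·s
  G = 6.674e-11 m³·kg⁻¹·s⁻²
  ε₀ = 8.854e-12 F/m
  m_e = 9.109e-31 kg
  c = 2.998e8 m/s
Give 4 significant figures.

Planck pressure: p_P = c⁷/(ℏG²) = 4.632e113 Pa
atomic unit of pressure: P_au = E_h/a₀³ = m_e⁴e¹⁰/((4πε₀)⁵ℏ⁸) = 2.929e13 Pa
95 × 4.632e113 / 2.929e13 = 1.502e102

1.502e102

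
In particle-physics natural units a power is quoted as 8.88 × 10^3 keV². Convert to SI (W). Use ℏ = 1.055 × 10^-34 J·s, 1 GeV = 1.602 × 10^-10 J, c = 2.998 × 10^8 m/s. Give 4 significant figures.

2.160 × 10^6 W

Power is [E]/[T] = [E]²/ℏ.
1 GeV² → 1/ℏ × (1 GeV in J)² = 2.433 × 10^14 W.
Convert the energy scale: 8.88 × 10^3 keV² = 8.88 × 10^-9 GeV².
Result: 8.88 × 10^-9 × 2.433 × 10^14 = 2.160 × 10^6 W.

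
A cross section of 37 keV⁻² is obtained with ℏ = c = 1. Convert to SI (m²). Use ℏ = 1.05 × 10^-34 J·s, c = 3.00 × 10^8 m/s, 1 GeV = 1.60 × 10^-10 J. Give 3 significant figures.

1.43 × 10^-18 m²

Area is [L]² = [E]⁻²·(ℏc)²; restore (ℏc)².
1 GeV⁻² → (ℏc)² × (1 GeV in J)⁻² = 3.88 × 10^-32 m².
Convert the energy scale: 37 keV⁻² = 3.70 × 10^13 GeV⁻².
Result: 3.70 × 10^13 × 3.88 × 10^-32 = 1.43 × 10^-18 m².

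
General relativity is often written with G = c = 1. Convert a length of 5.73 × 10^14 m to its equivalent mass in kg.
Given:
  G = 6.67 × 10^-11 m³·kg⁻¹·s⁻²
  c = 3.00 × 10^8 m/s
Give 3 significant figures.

Length → mass via c²/G.
5.73 × 10^14 m × (c²/G) = 7.73 × 10^41 kg

7.73 × 10^41 kg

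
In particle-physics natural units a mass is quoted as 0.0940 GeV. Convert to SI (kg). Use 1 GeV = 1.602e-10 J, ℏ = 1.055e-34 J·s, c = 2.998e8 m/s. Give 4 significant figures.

Mass is [E]/c²; divide by c².
1 GeV → 1/c² × (1 GeV in J) = 1.782e-27 kg.
Result: 0.0940 × 1.782e-27 = 1.675e-28 kg.

1.675e-28 kg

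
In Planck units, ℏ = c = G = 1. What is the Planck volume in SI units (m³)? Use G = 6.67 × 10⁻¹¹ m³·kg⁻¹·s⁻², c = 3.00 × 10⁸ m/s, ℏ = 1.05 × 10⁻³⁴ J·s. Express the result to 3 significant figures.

4.18 × 10⁻¹⁰⁵ m³

From ℏ = c = G = 1 the volume scale is V_P = (ℏG/c³)^(3/2).
  = √(1.75 × 10⁻²⁰⁹)
  = 4.18 × 10⁻¹⁰⁵ m³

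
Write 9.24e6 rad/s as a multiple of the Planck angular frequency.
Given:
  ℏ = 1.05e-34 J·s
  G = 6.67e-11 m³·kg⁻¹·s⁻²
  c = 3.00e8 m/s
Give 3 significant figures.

4.96e-37

Planck angular frequency: ω_P = √(c⁵/(ℏG)) = 1.86e43 rad/s.
9.24e6 / 1.86e43 = 4.96e-37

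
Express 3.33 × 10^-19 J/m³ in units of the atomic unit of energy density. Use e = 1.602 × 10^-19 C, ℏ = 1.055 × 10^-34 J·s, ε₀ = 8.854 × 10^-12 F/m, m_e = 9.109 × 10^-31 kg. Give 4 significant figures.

1.137 × 10^-32

atomic unit of energy density: u_au = E_h/a₀³ = m_e⁴e¹⁰/((4πε₀)⁵ℏ⁸) = 2.929 × 10^13 J/m³.
3.33 × 10^-19 / 2.929 × 10^13 = 1.137 × 10^-32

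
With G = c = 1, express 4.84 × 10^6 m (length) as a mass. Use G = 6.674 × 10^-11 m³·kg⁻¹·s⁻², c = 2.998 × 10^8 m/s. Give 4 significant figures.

6.518 × 10^33 kg

Length → mass via c²/G.
4.84 × 10^6 m × (c²/G) = 6.518 × 10^33 kg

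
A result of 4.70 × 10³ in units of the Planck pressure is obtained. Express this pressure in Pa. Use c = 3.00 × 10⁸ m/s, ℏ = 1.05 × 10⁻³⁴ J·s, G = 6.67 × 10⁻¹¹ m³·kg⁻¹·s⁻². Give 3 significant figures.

One Planck pressure: p_P = c⁷/(ℏG²) = 4.68 × 10¹¹³ Pa.
4.70 × 10³ × 4.68 × 10¹¹³ Pa = 2.20 × 10¹¹⁷ Pa

2.20 × 10¹¹⁷ Pa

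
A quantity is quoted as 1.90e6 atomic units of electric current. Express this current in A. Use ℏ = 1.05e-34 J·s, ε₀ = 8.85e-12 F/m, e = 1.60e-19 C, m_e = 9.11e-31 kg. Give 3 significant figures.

1.27e4 A

One atomic unit of electric current: I_au = e E_h/ℏ = m_e e⁵/((4πε₀)²ℏ³) = 6.67e-3 A.
1.90e6 × 6.67e-3 A = 1.27e4 A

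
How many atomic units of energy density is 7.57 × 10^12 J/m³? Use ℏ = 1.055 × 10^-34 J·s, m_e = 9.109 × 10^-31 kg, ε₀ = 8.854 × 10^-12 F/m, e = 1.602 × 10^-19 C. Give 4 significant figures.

0.2584

atomic unit of energy density: u_au = E_h/a₀³ = m_e⁴e¹⁰/((4πε₀)⁵ℏ⁸) = 2.929 × 10^13 J/m³.
7.57 × 10^12 / 2.929 × 10^13 = 0.2584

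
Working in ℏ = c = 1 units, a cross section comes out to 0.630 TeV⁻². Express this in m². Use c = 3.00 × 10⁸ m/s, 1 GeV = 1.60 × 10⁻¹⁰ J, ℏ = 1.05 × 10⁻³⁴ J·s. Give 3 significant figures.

Area is [L]² = [E]⁻²·(ℏc)²; restore (ℏc)².
1 GeV⁻² → (ℏc)² × (1 GeV in J)⁻² = 3.88 × 10⁻³² m².
Convert the energy scale: 0.630 TeV⁻² = 6.30 × 10⁻⁷ GeV⁻².
Result: 6.30 × 10⁻⁷ × 3.88 × 10⁻³² = 2.44 × 10⁻³⁸ m².

2.44 × 10⁻³⁸ m²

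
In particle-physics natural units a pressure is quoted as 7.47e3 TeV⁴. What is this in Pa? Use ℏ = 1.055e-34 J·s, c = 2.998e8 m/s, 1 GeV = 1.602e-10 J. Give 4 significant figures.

Pressure is [E]/[L]³ = [E]⁴/(ℏc)³.
1 GeV⁴ → 1/(ℏc)³ × (1 GeV in J)⁴ = 2.082e37 Pa.
Convert the energy scale: 7.47e3 TeV⁴ = 7.47e15 GeV⁴.
Result: 7.47e15 × 2.082e37 = 1.555e53 Pa.

1.555e53 Pa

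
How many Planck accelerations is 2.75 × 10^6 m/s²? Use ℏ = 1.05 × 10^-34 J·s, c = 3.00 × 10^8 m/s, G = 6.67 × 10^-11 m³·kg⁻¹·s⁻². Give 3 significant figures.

Planck acceleration: a_P = √(c⁷/(ℏG)) = 5.59 × 10^51 m/s².
2.75 × 10^6 / 5.59 × 10^51 = 4.92 × 10^-46

4.92 × 10^-46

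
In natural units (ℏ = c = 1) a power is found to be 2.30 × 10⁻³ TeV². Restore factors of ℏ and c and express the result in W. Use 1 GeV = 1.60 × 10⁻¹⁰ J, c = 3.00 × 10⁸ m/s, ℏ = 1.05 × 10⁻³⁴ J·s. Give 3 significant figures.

Power is [E]/[T] = [E]²/ℏ.
1 GeV² → 1/ℏ × (1 GeV in J)² = 2.44 × 10¹⁴ W.
Convert the energy scale: 2.30 × 10⁻³ TeV² = 2.30 × 10³ GeV².
Result: 2.30 × 10³ × 2.44 × 10¹⁴ = 5.61 × 10¹⁷ W.

5.61 × 10¹⁷ W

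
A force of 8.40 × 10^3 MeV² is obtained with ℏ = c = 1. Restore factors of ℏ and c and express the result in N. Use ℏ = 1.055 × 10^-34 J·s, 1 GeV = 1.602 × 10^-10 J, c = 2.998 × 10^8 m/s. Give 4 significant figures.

Force is [E]/[L] = [E]²/(ℏc); restore (ℏc)⁻¹.
1 GeV² → 1/(ℏc) × (1 GeV in J)² = 8.114 × 10^5 N.
Convert the energy scale: 8.40 × 10^3 MeV² = 8.40 × 10^-3 GeV².
Result: 8.40 × 10^-3 × 8.114 × 10^5 = 6.816 × 10^3 N.

6.816 × 10^3 N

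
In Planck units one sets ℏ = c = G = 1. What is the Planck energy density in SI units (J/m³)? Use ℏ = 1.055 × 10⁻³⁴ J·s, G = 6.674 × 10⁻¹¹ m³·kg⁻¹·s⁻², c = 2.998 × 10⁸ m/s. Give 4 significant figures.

u_P = c⁷/(ℏG²)
  = 2.177 × 10⁵⁹ / 4.699 × 10⁻⁵⁵
  = 4.632 × 10¹¹³ J/m³

4.632 × 10¹¹³ J/m³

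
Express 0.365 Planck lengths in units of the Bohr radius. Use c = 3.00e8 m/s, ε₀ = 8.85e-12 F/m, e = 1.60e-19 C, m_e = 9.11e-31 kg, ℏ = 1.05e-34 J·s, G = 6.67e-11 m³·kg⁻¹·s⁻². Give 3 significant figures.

Planck length: ℓ_P = √(ℏG/c³) = 1.61e-35 m
Bohr radius: a₀ = 4πε₀ℏ²/(m_e e²) = 5.26e-11 m
0.365 × 1.61e-35 / 5.26e-11 = 1.12e-25

1.12e-25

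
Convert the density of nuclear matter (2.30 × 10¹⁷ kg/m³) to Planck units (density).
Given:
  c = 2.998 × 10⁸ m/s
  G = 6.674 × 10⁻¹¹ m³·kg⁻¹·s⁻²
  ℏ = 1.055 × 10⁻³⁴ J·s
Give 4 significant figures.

4.463 × 10⁻⁸⁰

Planck density: ρ_P = c⁵/(ℏG²) = 5.154 × 10⁹⁶ kg/m³.
2.30 × 10¹⁷ / 5.154 × 10⁹⁶ = 4.463 × 10⁻⁸⁰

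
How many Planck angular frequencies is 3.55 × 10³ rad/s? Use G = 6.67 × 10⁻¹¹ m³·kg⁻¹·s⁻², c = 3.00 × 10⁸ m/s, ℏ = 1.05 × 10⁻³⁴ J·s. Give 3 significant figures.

Planck angular frequency: ω_P = √(c⁵/(ℏG)) = 1.86 × 10⁴³ rad/s.
3.55 × 10³ / 1.86 × 10⁴³ = 1.91 × 10⁻⁴⁰

1.91 × 10⁻⁴⁰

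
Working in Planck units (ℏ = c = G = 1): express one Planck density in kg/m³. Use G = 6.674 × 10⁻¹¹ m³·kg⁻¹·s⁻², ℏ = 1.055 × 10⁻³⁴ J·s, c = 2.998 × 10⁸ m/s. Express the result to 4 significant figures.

Dimensional analysis gives ρ_P = c⁵/(ℏG²).
  = 2.422 × 10⁴² / 4.699 × 10⁻⁵⁵
  = 5.154 × 10⁹⁶ kg/m³

5.154 × 10⁹⁶ kg/m³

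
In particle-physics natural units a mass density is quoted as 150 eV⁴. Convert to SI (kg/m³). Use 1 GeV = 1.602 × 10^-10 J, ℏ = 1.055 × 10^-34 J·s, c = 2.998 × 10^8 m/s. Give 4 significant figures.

Mass density is [E]/(c²[L]³) = [E]⁴/(ℏ³c⁵).
1 GeV⁴ → 1/(ℏ³c⁵) × (1 GeV in J)⁴ = 2.316 × 10^20 kg/m³.
Convert the energy scale: 150 eV⁴ = 1.50 × 10^-34 GeV⁴.
Result: 1.50 × 10^-34 × 2.316 × 10^20 = 3.474 × 10^-14 kg/m³.

3.474 × 10^-14 kg/m³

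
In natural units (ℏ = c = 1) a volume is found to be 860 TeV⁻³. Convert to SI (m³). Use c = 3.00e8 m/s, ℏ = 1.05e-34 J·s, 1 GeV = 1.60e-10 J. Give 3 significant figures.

6.56e-54 m³

Volume is [L]³ = [E]⁻³·(ℏc)³.
1 GeV⁻³ → (ℏc)³ × (1 GeV in J)⁻³ = 7.63e-48 m³.
Convert the energy scale: 860 TeV⁻³ = 8.60e-7 GeV⁻³.
Result: 8.60e-7 × 7.63e-48 = 6.56e-54 m³.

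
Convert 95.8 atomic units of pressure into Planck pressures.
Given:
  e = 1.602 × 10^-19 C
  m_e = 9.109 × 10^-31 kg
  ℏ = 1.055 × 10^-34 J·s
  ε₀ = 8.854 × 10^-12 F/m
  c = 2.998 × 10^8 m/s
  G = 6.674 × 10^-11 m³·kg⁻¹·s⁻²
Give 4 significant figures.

6.058 × 10^-99

atomic unit of pressure: P_au = E_h/a₀³ = m_e⁴e¹⁰/((4πε₀)⁵ℏ⁸) = 2.929 × 10^13 Pa
Planck pressure: p_P = c⁷/(ℏG²) = 4.632 × 10^113 Pa
95.8 × 2.929 × 10^13 / 4.632 × 10^113 = 6.058 × 10^-99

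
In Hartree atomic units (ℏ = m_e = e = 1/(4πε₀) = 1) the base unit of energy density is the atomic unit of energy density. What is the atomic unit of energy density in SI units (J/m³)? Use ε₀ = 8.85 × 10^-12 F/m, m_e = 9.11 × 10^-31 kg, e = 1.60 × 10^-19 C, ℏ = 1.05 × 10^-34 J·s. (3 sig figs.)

3.01 × 10^13 J/m³

u_au = E_h/a₀³ = m_e⁴e¹⁰/((4πε₀)⁵ℏ⁸)
E_h = 4.38 × 10^-18 J
a₀ = 5.26 × 10^-11 m
E_h/a₀³ = 3.01 × 10^13 J/m³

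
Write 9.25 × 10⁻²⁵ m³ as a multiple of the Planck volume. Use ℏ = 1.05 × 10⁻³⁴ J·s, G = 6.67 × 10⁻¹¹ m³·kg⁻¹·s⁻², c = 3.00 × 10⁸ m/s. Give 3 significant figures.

Planck volume: V_P = (ℏG/c³)^(3/2) = 4.18 × 10⁻¹⁰⁵ m³.
9.25 × 10⁻²⁵ / 4.18 × 10⁻¹⁰⁵ = 2.21 × 10⁸⁰

2.21 × 10⁸⁰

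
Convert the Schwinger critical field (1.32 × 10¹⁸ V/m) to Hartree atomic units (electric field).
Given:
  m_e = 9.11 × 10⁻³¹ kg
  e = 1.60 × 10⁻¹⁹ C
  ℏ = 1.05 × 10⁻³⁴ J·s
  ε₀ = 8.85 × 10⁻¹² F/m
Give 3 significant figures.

2.54 × 10⁶

atomic unit of electric field: E_au = E_h/(e a₀) = m_e²e⁵/((4πε₀)³ℏ⁴) = 5.20 × 10¹¹ V/m.
1.32 × 10¹⁸ / 5.20 × 10¹¹ = 2.54 × 10⁶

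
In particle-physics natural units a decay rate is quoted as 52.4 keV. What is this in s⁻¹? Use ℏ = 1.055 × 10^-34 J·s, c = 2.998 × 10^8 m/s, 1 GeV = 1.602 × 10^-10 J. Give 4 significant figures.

A rate is [E]/ℏ; divide by ℏ.
1 GeV → 1/ℏ × (1 GeV in J) = 1.518 × 10^24 s⁻¹.
Convert the energy scale: 52.4 keV = 5.24 × 10^-5 GeV.
Result: 5.24 × 10^-5 × 1.518 × 10^24 = 7.957 × 10^19 s⁻¹.

7.957 × 10^19 s⁻¹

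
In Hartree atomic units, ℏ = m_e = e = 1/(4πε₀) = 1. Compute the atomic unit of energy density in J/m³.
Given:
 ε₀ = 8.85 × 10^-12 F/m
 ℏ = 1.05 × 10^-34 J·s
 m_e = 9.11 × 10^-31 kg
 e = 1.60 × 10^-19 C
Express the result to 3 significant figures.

3.01 × 10^13 J/m³

The unique combination of the constants set to 1 with dimensions of energy density is u_au = E_h/a₀³ = m_e⁴e¹⁰/((4πε₀)⁵ℏ⁸).
E_h = 4.38 × 10^-18 J
a₀ = 5.26 × 10^-11 m
E_h/a₀³ = 3.01 × 10^13 J/m³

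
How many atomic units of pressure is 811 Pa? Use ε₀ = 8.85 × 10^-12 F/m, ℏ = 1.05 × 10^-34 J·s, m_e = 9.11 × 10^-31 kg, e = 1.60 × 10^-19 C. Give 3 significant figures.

2.69 × 10^-11

atomic unit of pressure: P_au = E_h/a₀³ = m_e⁴e¹⁰/((4πε₀)⁵ℏ⁸) = 3.01 × 10^13 Pa.
811 / 3.01 × 10^13 = 2.69 × 10^-11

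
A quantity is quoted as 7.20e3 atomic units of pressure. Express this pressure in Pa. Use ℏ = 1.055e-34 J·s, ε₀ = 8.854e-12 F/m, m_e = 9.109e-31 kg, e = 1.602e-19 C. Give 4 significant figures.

2.109e17 Pa

One atomic unit of pressure: P_au = E_h/a₀³ = m_e⁴e¹⁰/((4πε₀)⁵ℏ⁸) = 2.929e13 Pa.
7.20e3 × 2.929e13 Pa = 2.109e17 Pa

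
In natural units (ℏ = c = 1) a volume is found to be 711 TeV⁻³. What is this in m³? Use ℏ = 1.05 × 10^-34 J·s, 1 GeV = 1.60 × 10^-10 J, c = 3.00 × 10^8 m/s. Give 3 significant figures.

Volume is [L]³ = [E]⁻³·(ℏc)³.
1 GeV⁻³ → (ℏc)³ × (1 GeV in J)⁻³ = 7.63 × 10^-48 m³.
Convert the energy scale: 711 TeV⁻³ = 7.11 × 10^-7 GeV⁻³.
Result: 7.11 × 10^-7 × 7.63 × 10^-48 = 5.43 × 10^-54 m³.

5.43 × 10^-54 m³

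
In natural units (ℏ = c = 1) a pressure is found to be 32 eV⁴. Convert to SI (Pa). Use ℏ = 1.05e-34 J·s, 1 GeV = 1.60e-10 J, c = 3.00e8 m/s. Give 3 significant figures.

671 Pa

Pressure is [E]/[L]³ = [E]⁴/(ℏc)³.
1 GeV⁴ → 1/(ℏc)³ × (1 GeV in J)⁴ = 2.10e37 Pa.
Convert the energy scale: 32 eV⁴ = 3.20e-35 GeV⁴.
Result: 3.20e-35 × 2.10e37 = 671 Pa.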